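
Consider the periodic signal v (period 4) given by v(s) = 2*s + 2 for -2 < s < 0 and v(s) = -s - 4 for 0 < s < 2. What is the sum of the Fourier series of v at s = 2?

s = 2 differs from s = -2 by 1 full period(s), and the series is 4-periodic.
At s = -2 the one-sided limits are v(-2^-) = -6 and v(-2^+) = -2.
By Dirichlet's theorem the series converges to their average, [(-6) + (-2)]/2 = -4.

-4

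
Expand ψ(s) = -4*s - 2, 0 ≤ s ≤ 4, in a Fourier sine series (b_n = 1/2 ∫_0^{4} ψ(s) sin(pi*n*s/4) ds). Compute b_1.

-40/pi

b_1 = 1/2 ∫_0^{4} (-4*s - 2) sin(pi*s/4) ds.
Integrating by parts (boundary term plus one more integral), an antiderivative of (-4*s - 2) sin(pi*s/4) is 16*s*cos(pi*s/4)/pi - 64*sin(pi*s/4)/pi**2 + 8*cos(pi*s/4)/pi; evaluating from 0 to 4: ∫_{0}^{4} (-4*s - 2) sin(pi*s/4) ds = (-72/pi) - (8/pi) = -80/pi.
Hence b_1 = (1/2)·(-80/pi) = -40/pi.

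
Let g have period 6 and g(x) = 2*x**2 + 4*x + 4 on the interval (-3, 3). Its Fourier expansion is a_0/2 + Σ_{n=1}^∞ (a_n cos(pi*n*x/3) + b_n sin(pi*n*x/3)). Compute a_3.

a_3 = 1/3 ∫_{-3}^{3} g(x) cos(pi*x) dx.
Integrating by parts twice (tabular method), an antiderivative of (2*x**2 + 4*x + 4) cos(pi*x) is 2*x**2*sin(pi*x)/pi + 4*x*sin(pi*x)/pi + 4*x*cos(pi*x)/pi**2 - 4*sin(pi*x)/pi**3 + 4*sin(pi*x)/pi + 4*cos(pi*x)/pi**2; evaluating from -3 to 3: ∫_{-3}^{3} (2*x**2 + 4*x + 4) cos(pi*x) dx = (-16/pi**2) - (8/pi**2) = -24/pi**2.
Hence a_3 = (1/3)·(-24/pi**2) = -8/pi**2.

-8/pi**2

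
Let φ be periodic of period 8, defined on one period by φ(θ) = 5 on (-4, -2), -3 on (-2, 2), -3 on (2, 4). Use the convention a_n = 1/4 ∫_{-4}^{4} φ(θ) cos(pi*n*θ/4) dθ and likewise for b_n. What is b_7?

-8/(7*pi)

b_7 = 1/4 ∫_{-4}^{4} φ(θ) sin(7*pi*θ/4) dθ.
Split the integral at the breakpoints.
Directly, an antiderivative of (5) sin(7*pi*θ/4) is -20*cos(7*pi*θ/4)/(7*pi); evaluating from -4 to -2: ∫_{-4}^{-2} (5) sin(7*pi*θ/4) dθ = (0) - (20/(7*pi)) = -20/(7*pi).
Directly, an antiderivative of (-3) sin(7*pi*θ/4) is 12*cos(7*pi*θ/4)/(7*pi); evaluating from -2 to 2: ∫_{-2}^{2} (-3) sin(7*pi*θ/4) dθ = (0) - (0) = 0.
Directly, an antiderivative of (-3) sin(7*pi*θ/4) is 12*cos(7*pi*θ/4)/(7*pi); evaluating from 2 to 4: ∫_{2}^{4} (-3) sin(7*pi*θ/4) dθ = (-12/(7*pi)) - (0) = -12/(7*pi).
Summing the pieces and multiplying by (1/4) gives b_7 = -8/(7*pi).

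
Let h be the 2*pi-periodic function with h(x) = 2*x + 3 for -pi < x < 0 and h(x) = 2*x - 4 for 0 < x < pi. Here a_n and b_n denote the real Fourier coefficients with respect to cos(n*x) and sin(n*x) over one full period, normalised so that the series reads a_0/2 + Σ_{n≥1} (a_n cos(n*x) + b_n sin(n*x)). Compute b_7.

b_7 = 1/pi ∫_{-pi}^{pi} h(x) sin(7*x) dx.
Split the integral at the breakpoints.
Integrating by parts (boundary term plus one more integral), an antiderivative of (2*x + 3) sin(7*x) is -2*x*cos(7*x)/7 + 2*sin(7*x)/49 - 3*cos(7*x)/7; evaluating from -pi to 0: ∫_{-pi}^{0} (2*x + 3) sin(7*x) dx = (-3/7) - (3/7 - 2*pi/7) = -6/7 + 2*pi/7.
Integrating by parts (boundary term plus one more integral), an antiderivative of (2*x - 4) sin(7*x) is -2*x*cos(7*x)/7 + 2*sin(7*x)/49 + 4*cos(7*x)/7; evaluating from 0 to pi: ∫_{0}^{pi} (2*x - 4) sin(7*x) dx = (-4/7 + 2*pi/7) - (4/7) = -8/7 + 2*pi/7.
Summing the pieces and multiplying by (1/pi) gives b_7 = 4/7 - 2/pi.

4/7 - 2/pi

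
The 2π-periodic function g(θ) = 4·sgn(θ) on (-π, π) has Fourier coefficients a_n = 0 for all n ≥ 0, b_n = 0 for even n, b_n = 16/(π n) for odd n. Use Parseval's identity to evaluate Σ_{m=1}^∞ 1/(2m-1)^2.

pi**2/8

Parseval: Σ b_n^2 = (1/π) ∫_{-π}^{π} g(θ)^2 dθ = 32.
Only odd n contribute, with b_n^2 = 256/(π^2 n^2), so Σ_{m≥1} 1/(2m-1)^2 = π^2·(32)/256 = pi**2/8.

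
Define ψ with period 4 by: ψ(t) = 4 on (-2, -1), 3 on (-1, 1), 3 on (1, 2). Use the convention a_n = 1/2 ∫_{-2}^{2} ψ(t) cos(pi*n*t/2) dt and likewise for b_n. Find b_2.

1/pi

b_2 = 1/2 ∫_{-2}^{2} ψ(t) sin(pi*t) dt.
Split the integral at the breakpoints.
Directly, an antiderivative of (4) sin(pi*t) is -4*cos(pi*t)/pi; evaluating from -2 to -1: ∫_{-2}^{-1} (4) sin(pi*t) dt = (4/pi) - (-4/pi) = 8/pi.
Directly, an antiderivative of (3) sin(pi*t) is -3*cos(pi*t)/pi; evaluating from -1 to 1: ∫_{-1}^{1} (3) sin(pi*t) dt = (3/pi) - (3/pi) = 0.
Directly, an antiderivative of (3) sin(pi*t) is -3*cos(pi*t)/pi; evaluating from 1 to 2: ∫_{1}^{2} (3) sin(pi*t) dt = (-3/pi) - (3/pi) = -6/pi.
Summing the pieces and multiplying by (1/2) gives b_2 = 1/pi.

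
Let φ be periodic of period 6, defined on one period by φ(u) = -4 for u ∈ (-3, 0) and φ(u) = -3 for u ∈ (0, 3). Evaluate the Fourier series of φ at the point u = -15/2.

u = -15/2 differs from u = -3/2 by -1 full period(s), and the series is 6-periodic.
φ is continuous at u = -3/2 with value -4, so the series converges to -4 there.

-4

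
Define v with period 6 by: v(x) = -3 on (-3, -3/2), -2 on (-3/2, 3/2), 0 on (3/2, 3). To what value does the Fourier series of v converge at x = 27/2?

-1

x = 27/2 differs from x = 3/2 by 2 full period(s), and the series is 6-periodic.
At x = 3/2 the one-sided limits are v(3/2^-) = -2 and v(3/2^+) = 0.
By Dirichlet's theorem the series converges to their average, [(-2) + (0)]/2 = -1.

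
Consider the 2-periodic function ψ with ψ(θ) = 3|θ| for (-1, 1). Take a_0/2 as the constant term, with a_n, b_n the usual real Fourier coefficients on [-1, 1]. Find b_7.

b_7 = ∫_{-1}^{1} ψ(θ) sin(7*pi*θ) dθ.
ψ is even and sin(7*pi*θ) is odd, so the integrand is odd over a symmetric interval and the integral vanishes.

0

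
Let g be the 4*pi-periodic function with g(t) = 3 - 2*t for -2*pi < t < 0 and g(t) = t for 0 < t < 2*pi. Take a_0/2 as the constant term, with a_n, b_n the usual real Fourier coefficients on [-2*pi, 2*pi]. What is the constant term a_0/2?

3/2 + 3*pi/2

a_0 = (1/(2*pi)) ∫_{-2*pi}^{2*pi} g(t) dt = (1/(2*pi)) · (6*pi*(1 + pi)) = 3 + 3*pi.
So the constant term a_0/2 = 3/2 + 3*pi/2.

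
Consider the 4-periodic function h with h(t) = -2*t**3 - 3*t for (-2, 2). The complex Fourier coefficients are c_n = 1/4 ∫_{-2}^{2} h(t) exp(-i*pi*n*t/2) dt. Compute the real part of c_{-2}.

0

Since h is real-valued, Re(c_{-2}) = 1/4 ∫_{-2}^{2} h(t) cos(-pi*t) dt = a_{2}/2.
(h is odd, so the integrand is odd over a symmetric interval and the integral vanishes.)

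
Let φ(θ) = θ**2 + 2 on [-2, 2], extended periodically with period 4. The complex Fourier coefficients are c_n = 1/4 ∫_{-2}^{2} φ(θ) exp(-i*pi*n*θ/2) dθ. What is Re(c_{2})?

2/pi**2

Since φ is real-valued, Re(c_{2}) = 1/4 ∫_{-2}^{2} φ(θ) cos(pi*θ) dθ = a_{2}/2.
φ is even and cos(pi*θ) is even, so the integrand is even: ∫_{-2}^{2} φ(θ) cos(pi*θ) dθ = 2∫_0^{2} φ(θ) cos(pi*θ) dθ.
Integrating by parts twice (tabular method), an antiderivative of (θ**2 + 2) cos(pi*θ) is θ**2*sin(pi*θ)/pi + 2*θ*cos(pi*θ)/pi**2 - 2*sin(pi*θ)/pi**3 + 2*sin(pi*θ)/pi; evaluating from 0 to 2: ∫_{0}^{2} (θ**2 + 2) cos(pi*θ) dθ = (4/pi**2) - (0) = 4/pi**2.
So ∫_{-2}^{2} φ(θ) cos(pi*θ) dθ = 8/pi**2.
Hence Re(c_{2}) = (1/4)·(8/pi**2) = 2/pi**2.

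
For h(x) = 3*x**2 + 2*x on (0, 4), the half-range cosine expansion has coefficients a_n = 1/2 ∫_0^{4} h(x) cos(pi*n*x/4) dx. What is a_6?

16/(3*pi**2)

a_6 = 1/2 ∫_0^{4} (3*x**2 + 2*x) cos(3*pi*x/2) dx.
Integrating by parts twice (tabular method), an antiderivative of (3*x**2 + 2*x) cos(3*pi*x/2) is 2*x**2*sin(3*pi*x/2)/pi + 4*x*sin(3*pi*x/2)/(3*pi) + 8*x*cos(3*pi*x/2)/(3*pi**2) - 16*sin(3*pi*x/2)/(9*pi**3) + 8*cos(3*pi*x/2)/(9*pi**2); evaluating from 0 to 4: ∫_{0}^{4} (3*x**2 + 2*x) cos(3*pi*x/2) dx = (104/(9*pi**2)) - (8/(9*pi**2)) = 32/(3*pi**2).
Hence a_6 = (1/2)·(32/(3*pi**2)) = 16/(3*pi**2).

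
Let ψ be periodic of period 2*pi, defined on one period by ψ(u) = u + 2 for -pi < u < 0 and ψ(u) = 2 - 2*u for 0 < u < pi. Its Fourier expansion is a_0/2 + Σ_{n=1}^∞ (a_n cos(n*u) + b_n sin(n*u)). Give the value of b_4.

b_4 = 1/pi ∫_{-pi}^{pi} ψ(u) sin(4*u) du.
Split the integral at the breakpoints.
Integrating by parts (boundary term plus one more integral), an antiderivative of (u + 2) sin(4*u) is -u*cos(4*u)/4 + sin(4*u)/16 - cos(4*u)/2; evaluating from -pi to 0: ∫_{-pi}^{0} (u + 2) sin(4*u) du = (-1/2) - (-1/2 + pi/4) = -pi/4.
Integrating by parts (boundary term plus one more integral), an antiderivative of (2 - 2*u) sin(4*u) is u*cos(4*u)/2 - sin(4*u)/8 - cos(4*u)/2; evaluating from 0 to pi: ∫_{0}^{pi} (2 - 2*u) sin(4*u) du = (-1/2 + pi/2) - (-1/2) = pi/2.
Summing the pieces and multiplying by (1/pi) gives b_4 = 1/4.

1/4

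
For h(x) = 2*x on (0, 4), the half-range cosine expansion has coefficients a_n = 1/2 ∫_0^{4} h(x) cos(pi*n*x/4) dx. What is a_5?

-32/(25*pi**2)

a_5 = 1/2 ∫_0^{4} (2*x) cos(5*pi*x/4) dx.
Integrating by parts (boundary term plus one more integral), an antiderivative of (2*x) cos(5*pi*x/4) is 8*x*sin(5*pi*x/4)/(5*pi) + 32*cos(5*pi*x/4)/(25*pi**2); evaluating from 0 to 4: ∫_{0}^{4} (2*x) cos(5*pi*x/4) dx = (-32/(25*pi**2)) - (32/(25*pi**2)) = -64/(25*pi**2).
Hence a_5 = (1/2)·(-64/(25*pi**2)) = -32/(25*pi**2).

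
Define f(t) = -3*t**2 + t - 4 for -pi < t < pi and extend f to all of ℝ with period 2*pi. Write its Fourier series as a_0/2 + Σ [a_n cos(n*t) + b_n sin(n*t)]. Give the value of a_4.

-3/4

a_4 = 1/pi ∫_{-pi}^{pi} f(t) cos(4*t) dt.
Integrating by parts twice (tabular method), an antiderivative of (-3*t**2 + t - 4) cos(4*t) is -3*t**2*sin(4*t)/4 + t*sin(4*t)/4 - 3*t*cos(4*t)/8 - 29*sin(4*t)/32 + cos(4*t)/16; evaluating from -pi to pi: ∫_{-pi}^{pi} (-3*t**2 + t - 4) cos(4*t) dt = (1/16 - 3*pi/8) - (1/16 + 3*pi/8) = -3*pi/4.
Hence a_4 = (1/pi)·(-3*pi/4) = -3/4.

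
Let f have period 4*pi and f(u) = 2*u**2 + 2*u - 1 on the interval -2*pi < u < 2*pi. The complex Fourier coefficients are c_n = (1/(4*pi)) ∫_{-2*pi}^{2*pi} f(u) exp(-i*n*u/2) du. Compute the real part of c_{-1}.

-16

Since f is real-valued, Re(c_{-1}) = (1/(4*pi)) ∫_{-2*pi}^{2*pi} f(u) cos(-u/2) du = a_{1}/2.
Integrating by parts twice (tabular method), an antiderivative of (2*u**2 + 2*u - 1) cos(-u/2) is 4*u**2*sin(u/2) + 4*u*sin(u/2) + 16*u*cos(u/2) - 34*sin(u/2) + 8*cos(u/2); evaluating from -2*pi to 2*pi: ∫_{-2*pi}^{2*pi} (2*u**2 + 2*u - 1) cos(-u/2) du = (-32*pi - 8) - (-8 + 32*pi) = -64*pi.
Hence Re(c_{-1}) = (1/(4*pi))·(-64*pi) = -16.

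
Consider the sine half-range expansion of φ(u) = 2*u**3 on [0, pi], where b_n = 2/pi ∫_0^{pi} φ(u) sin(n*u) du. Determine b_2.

b_2 = 2/pi ∫_0^{pi} (2*u**3) sin(2*u) du.
Integrating by parts three times (tabular method), an antiderivative of (2*u**3) sin(2*u) is -u**3*cos(2*u) + 3*u**2*sin(2*u)/2 + 3*u*cos(2*u)/2 - 3*sin(2*u)/4; evaluating from 0 to pi: ∫_{0}^{pi} (2*u**3) sin(2*u) du = (pi*(3/2 - pi**2)) - (0) = pi*(3/2 - pi**2).
Hence b_2 = (2/pi)·(pi*(3/2 - pi**2)) = 3 - 2*pi**2.

3 - 2*pi**2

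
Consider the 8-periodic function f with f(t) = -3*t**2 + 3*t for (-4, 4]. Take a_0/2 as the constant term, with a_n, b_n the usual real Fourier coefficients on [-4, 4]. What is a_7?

192/(49*pi**2)

a_7 = 1/4 ∫_{-4}^{4} f(t) cos(7*pi*t/4) dt.
Integrating by parts twice (tabular method), an antiderivative of (-3*t**2 + 3*t) cos(7*pi*t/4) is -12*t**2*sin(7*pi*t/4)/(7*pi) + 12*t*sin(7*pi*t/4)/(7*pi) - 96*t*cos(7*pi*t/4)/(49*pi**2) + 384*sin(7*pi*t/4)/(343*pi**3) + 48*cos(7*pi*t/4)/(49*pi**2); evaluating from -4 to 4: ∫_{-4}^{4} (-3*t**2 + 3*t) cos(7*pi*t/4) dt = (48/(7*pi**2)) - (-432/(49*pi**2)) = 768/(49*pi**2).
Hence a_7 = (1/4)·(768/(49*pi**2)) = 192/(49*pi**2).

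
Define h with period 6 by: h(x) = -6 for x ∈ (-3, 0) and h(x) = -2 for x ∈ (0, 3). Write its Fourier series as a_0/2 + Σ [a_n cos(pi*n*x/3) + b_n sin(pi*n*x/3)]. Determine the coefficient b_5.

b_5 = 1/3 ∫_{-3}^{3} h(x) sin(5*pi*x/3) dx.
Split the integral at the breakpoints.
Directly, an antiderivative of (-6) sin(5*pi*x/3) is 18*cos(5*pi*x/3)/(5*pi); evaluating from -3 to 0: ∫_{-3}^{0} (-6) sin(5*pi*x/3) dx = (18/(5*pi)) - (-18/(5*pi)) = 36/(5*pi).
Directly, an antiderivative of (-2) sin(5*pi*x/3) is 6*cos(5*pi*x/3)/(5*pi); evaluating from 0 to 3: ∫_{0}^{3} (-2) sin(5*pi*x/3) dx = (-6/(5*pi)) - (6/(5*pi)) = -12/(5*pi).
Summing the pieces and multiplying by (1/3) gives b_5 = 8/(5*pi).

8/(5*pi)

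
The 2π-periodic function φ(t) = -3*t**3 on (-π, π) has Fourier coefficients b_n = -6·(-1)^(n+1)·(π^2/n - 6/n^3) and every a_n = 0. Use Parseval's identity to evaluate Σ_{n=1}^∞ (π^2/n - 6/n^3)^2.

Parseval: Σ b_n^2 = (1/π) ∫_{-π}^{π} φ(t)^2 dt = 18*pi**6/7.
b_n^2 = 36·(π^2/n - 6/n^3)^2, so the sum equals (18*pi**6/7)/36 = pi**6/14.

pi**6/14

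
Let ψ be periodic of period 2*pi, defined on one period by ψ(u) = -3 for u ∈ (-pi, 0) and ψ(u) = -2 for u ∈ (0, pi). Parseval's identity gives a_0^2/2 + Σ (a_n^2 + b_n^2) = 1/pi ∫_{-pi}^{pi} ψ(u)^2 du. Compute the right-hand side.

1/pi ∫_{-pi}^{pi} ψ(u)^2 du = 1/pi · (13*pi) = 13.

13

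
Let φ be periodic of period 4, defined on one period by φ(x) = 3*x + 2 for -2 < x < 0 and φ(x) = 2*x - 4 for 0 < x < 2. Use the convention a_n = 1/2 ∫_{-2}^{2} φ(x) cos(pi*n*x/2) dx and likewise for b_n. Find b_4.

b_4 = 1/2 ∫_{-2}^{2} φ(x) sin(2*pi*x) dx.
Split the integral at the breakpoints.
Integrating by parts (boundary term plus one more integral), an antiderivative of (3*x + 2) sin(2*pi*x) is -3*x*cos(2*pi*x)/(2*pi) + 3*sin(2*pi*x)/(4*pi**2) - cos(2*pi*x)/pi; evaluating from -2 to 0: ∫_{-2}^{0} (3*x + 2) sin(2*pi*x) dx = (-1/pi) - (2/pi) = -3/pi.
Integrating by parts (boundary term plus one more integral), an antiderivative of (2*x - 4) sin(2*pi*x) is -x*cos(2*pi*x)/pi + sin(2*pi*x)/(2*pi**2) + 2*cos(2*pi*x)/pi; evaluating from 0 to 2: ∫_{0}^{2} (2*x - 4) sin(2*pi*x) dx = (0) - (2/pi) = -2/pi.
Summing the pieces and multiplying by (1/2) gives b_4 = -5/(2*pi).

-5/(2*pi)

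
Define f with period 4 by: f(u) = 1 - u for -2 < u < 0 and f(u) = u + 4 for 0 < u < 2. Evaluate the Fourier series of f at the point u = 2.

9/2

At u = 2 the one-sided limits are f(2^-) = 6 and f(2^+) = 3.
By Dirichlet's theorem the series converges to their average, [(6) + (3)]/2 = 9/2.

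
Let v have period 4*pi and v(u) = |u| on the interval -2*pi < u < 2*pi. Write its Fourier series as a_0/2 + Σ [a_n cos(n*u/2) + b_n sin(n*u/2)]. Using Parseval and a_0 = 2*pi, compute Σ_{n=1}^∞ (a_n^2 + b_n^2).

Parseval: a_0^2/2 + Σ_{n≥1} (a_n^2+b_n^2) = (1/(2*pi)) ∫_{-2*pi}^{2*pi} v(u)^2 du = 8*pi**2/3.
Subtract a_0^2/2 = 2*pi**2: Σ (a_n^2+b_n^2) = 2*pi**2/3.

2*pi**2/3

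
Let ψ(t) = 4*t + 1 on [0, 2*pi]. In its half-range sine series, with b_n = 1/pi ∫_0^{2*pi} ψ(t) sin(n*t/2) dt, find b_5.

b_5 = 1/pi ∫_0^{2*pi} (4*t + 1) sin(5*t/2) dt.
Integrating by parts (boundary term plus one more integral), an antiderivative of (4*t + 1) sin(5*t/2) is -8*t*cos(5*t/2)/5 + 16*sin(5*t/2)/25 - 2*cos(5*t/2)/5; evaluating from 0 to 2*pi: ∫_{0}^{2*pi} (4*t + 1) sin(5*t/2) dt = (2/5 + 16*pi/5) - (-2/5) = 4/5 + 16*pi/5.
Hence b_5 = (1/pi)·(4/5 + 16*pi/5) = 4*(1 + 4*pi)/(5*pi).

4*(1 + 4*pi)/(5*pi)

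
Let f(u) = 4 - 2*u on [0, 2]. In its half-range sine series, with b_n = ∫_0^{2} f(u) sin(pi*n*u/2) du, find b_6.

4/(3*pi)

b_6 = ∫_0^{2} (4 - 2*u) sin(3*pi*u) du.
Integrating by parts (boundary term plus one more integral), an antiderivative of (4 - 2*u) sin(3*pi*u) is 2*u*cos(3*pi*u)/(3*pi) - 2*sin(3*pi*u)/(9*pi**2) - 4*cos(3*pi*u)/(3*pi); evaluating from 0 to 2: ∫_{0}^{2} (4 - 2*u) sin(3*pi*u) du = (0) - (-4/(3*pi)) = 4/(3*pi).
Hence b_6 = 4/(3*pi).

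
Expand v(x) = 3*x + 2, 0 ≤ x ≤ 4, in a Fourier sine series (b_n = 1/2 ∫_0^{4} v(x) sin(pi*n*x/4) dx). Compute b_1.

b_1 = 1/2 ∫_0^{4} (3*x + 2) sin(pi*x/4) dx.
Integrating by parts (boundary term plus one more integral), an antiderivative of (3*x + 2) sin(pi*x/4) is -12*x*cos(pi*x/4)/pi + 48*sin(pi*x/4)/pi**2 - 8*cos(pi*x/4)/pi; evaluating from 0 to 4: ∫_{0}^{4} (3*x + 2) sin(pi*x/4) dx = (56/pi) - (-8/pi) = 64/pi.
Hence b_1 = (1/2)·(64/pi) = 32/pi.

32/pi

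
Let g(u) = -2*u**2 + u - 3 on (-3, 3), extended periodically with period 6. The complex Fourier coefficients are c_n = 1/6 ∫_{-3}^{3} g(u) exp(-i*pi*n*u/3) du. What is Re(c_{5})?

36/(25*pi**2)

Since g is real-valued, Re(c_{5}) = 1/6 ∫_{-3}^{3} g(u) cos(5*pi*u/3) du = a_{5}/2.
Integrating by parts twice (tabular method), an antiderivative of (-2*u**2 + u - 3) cos(5*pi*u/3) is -6*u**2*sin(5*pi*u/3)/(5*pi) + 3*u*sin(5*pi*u/3)/(5*pi) - 36*u*cos(5*pi*u/3)/(25*pi**2) - 9*sin(5*pi*u/3)/(5*pi) + 108*sin(5*pi*u/3)/(125*pi**3) + 9*cos(5*pi*u/3)/(25*pi**2); evaluating from -3 to 3: ∫_{-3}^{3} (-2*u**2 + u - 3) cos(5*pi*u/3) du = (99/(25*pi**2)) - (-117/(25*pi**2)) = 216/(25*pi**2).
Hence Re(c_{5}) = (1/6)·(216/(25*pi**2)) = 36/(25*pi**2).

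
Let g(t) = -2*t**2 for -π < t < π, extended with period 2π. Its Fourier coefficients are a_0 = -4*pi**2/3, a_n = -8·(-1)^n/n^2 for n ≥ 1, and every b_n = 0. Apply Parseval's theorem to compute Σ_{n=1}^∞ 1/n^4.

pi**4/90

Parseval: a_0^2/2 + Σ a_n^2 = (1/π) ∫_{-π}^{π} g(t)^2 dt = 8*pi**4/5.
Subtract a_0^2/2 = 8*pi**4/9: Σ a_n^2 = 32*pi**4/45.
Since a_n^2 = 64/n^4, Σ 1/n^4 = pi**4/90.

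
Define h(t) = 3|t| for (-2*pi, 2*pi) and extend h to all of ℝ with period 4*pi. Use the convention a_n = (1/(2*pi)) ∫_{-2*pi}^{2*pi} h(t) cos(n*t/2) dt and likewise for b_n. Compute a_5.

-24/(25*pi)

a_5 = (1/(2*pi)) ∫_{-2*pi}^{2*pi} h(t) cos(5*t/2) dt.
h is even and cos(5*t/2) is even, so the integrand is even and a_5 = 1/pi ∫_0^{2*pi} h(t) cos(5*t/2) dt.
Integrating by parts (boundary term plus one more integral), an antiderivative of (3*t) cos(5*t/2) is 6*t*sin(5*t/2)/5 + 12*cos(5*t/2)/25; evaluating from 0 to 2*pi: ∫_{0}^{2*pi} (3*t) cos(5*t/2) dt = (-12/25) - (12/25) = -24/25.
Hence a_5 = (1/pi)·(-24/25) = -24/(25*pi).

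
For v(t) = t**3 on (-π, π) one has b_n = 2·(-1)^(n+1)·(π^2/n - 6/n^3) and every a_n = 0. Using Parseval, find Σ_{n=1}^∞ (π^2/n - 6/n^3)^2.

Parseval: Σ b_n^2 = (1/π) ∫_{-π}^{π} v(t)^2 dt = 2*pi**6/7.
b_n^2 = 4·(π^2/n - 6/n^3)^2, so the sum equals (2*pi**6/7)/4 = pi**6/14.

pi**6/14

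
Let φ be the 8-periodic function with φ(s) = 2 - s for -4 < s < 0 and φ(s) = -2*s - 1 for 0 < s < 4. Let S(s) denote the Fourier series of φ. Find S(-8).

1/2

s = -8 differs from s = 0 by -1 full period(s), and the series is 8-periodic.
At s = 0 the one-sided limits are φ(0^-) = 2 and φ(0^+) = -1.
By Dirichlet's theorem the series converges to their average, [(2) + (-1)]/2 = 1/2.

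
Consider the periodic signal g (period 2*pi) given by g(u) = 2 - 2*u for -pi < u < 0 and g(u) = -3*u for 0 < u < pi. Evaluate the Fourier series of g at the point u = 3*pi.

1 - pi/2

u = 3*pi differs from u = -pi by 2 full period(s), and the series is 2*pi-periodic.
At u = -pi the one-sided limits are g(-pi^-) = -3*pi and g(-pi^+) = 2 + 2*pi.
By Dirichlet's theorem the series converges to their average, [(-3*pi) + (2 + 2*pi)]/2 = 1 - pi/2.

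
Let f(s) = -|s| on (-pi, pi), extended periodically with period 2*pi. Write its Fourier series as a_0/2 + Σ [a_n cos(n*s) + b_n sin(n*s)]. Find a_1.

4/pi

a_1 = 1/pi ∫_{-pi}^{pi} f(s) cos(s) ds.
f is even and cos(s) is even, so the integrand is even and a_1 = 2/pi ∫_0^{pi} f(s) cos(s) ds.
Integrating by parts (boundary term plus one more integral), an antiderivative of (-s) cos(s) is -s*sin(s) - cos(s); evaluating from 0 to pi: ∫_{0}^{pi} (-s) cos(s) ds = (1) - (-1) = 2.
Hence a_1 = (2/pi)·(2) = 4/pi.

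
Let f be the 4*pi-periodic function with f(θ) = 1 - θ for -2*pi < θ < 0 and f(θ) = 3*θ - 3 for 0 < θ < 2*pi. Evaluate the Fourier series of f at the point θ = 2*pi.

-1 + 4*pi

At θ = 2*pi the one-sided limits are f(2*pi^-) = -3 + 6*pi and f(2*pi^+) = 1 + 2*pi.
By Dirichlet's theorem the series converges to their average, [(-3 + 6*pi) + (1 + 2*pi)]/2 = -1 + 4*pi.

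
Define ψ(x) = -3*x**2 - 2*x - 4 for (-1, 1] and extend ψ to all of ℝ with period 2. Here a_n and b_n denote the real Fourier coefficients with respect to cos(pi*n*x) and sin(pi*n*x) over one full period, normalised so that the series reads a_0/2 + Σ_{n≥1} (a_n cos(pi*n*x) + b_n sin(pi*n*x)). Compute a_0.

-10

a_0 = ∫_{-1}^{1} ψ(x) dx = -10.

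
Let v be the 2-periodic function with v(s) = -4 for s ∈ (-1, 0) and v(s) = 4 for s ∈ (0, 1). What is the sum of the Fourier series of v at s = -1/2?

v is continuous at s = -1/2 with value -4, so the series converges to -4 there.

-4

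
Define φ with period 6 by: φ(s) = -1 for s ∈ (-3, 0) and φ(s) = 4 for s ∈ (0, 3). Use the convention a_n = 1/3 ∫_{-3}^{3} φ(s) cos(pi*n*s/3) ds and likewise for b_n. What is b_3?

10/(3*pi)

b_3 = 1/3 ∫_{-3}^{3} φ(s) sin(pi*s) ds.
Split the integral at the breakpoints.
Directly, an antiderivative of (-1) sin(pi*s) is cos(pi*s)/pi; evaluating from -3 to 0: ∫_{-3}^{0} (-1) sin(pi*s) ds = (1/pi) - (-1/pi) = 2/pi.
Directly, an antiderivative of (4) sin(pi*s) is -4*cos(pi*s)/pi; evaluating from 0 to 3: ∫_{0}^{3} (4) sin(pi*s) ds = (4/pi) - (-4/pi) = 8/pi.
Summing the pieces and multiplying by (1/3) gives b_3 = 10/(3*pi).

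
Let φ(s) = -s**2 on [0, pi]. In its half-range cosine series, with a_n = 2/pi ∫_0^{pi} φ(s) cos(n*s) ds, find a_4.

-1/4

a_4 = 2/pi ∫_0^{pi} (-s**2) cos(4*s) ds.
Integrating by parts twice (tabular method), an antiderivative of (-s**2) cos(4*s) is -s**2*sin(4*s)/4 - s*cos(4*s)/8 + sin(4*s)/32; evaluating from 0 to pi: ∫_{0}^{pi} (-s**2) cos(4*s) ds = (-pi/8) - (0) = -pi/8.
Hence a_4 = (2/pi)·(-pi/8) = -1/4.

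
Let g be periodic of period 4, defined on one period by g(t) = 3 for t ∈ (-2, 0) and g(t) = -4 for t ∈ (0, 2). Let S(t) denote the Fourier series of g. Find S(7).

3

t = 7 differs from t = -1 by 2 full period(s), and the series is 4-periodic.
g is continuous at t = -1 with value 3, so the series converges to 3 there.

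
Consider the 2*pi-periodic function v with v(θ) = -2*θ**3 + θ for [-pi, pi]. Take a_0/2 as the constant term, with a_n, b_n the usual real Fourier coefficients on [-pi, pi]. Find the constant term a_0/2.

0

a_0 = 1/pi ∫_{-pi}^{pi} v(θ) dθ = 1/pi · (0) = 0.
So the constant term a_0/2 = 0.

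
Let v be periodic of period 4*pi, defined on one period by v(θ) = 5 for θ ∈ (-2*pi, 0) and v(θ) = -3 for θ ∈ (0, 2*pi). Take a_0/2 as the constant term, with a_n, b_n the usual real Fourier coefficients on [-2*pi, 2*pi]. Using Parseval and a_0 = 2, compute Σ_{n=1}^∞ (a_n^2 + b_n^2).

Parseval: a_0^2/2 + Σ_{n≥1} (a_n^2+b_n^2) = (1/(2*pi)) ∫_{-2*pi}^{2*pi} v(θ)^2 dθ = 34.
Subtract a_0^2/2 = 2: Σ (a_n^2+b_n^2) = 32.

32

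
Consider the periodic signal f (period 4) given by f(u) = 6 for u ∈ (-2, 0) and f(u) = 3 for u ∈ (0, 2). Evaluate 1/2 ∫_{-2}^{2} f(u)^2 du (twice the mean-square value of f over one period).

45

1/2 ∫_{-2}^{2} f(u)^2 du = 1/2 · (90) = 45.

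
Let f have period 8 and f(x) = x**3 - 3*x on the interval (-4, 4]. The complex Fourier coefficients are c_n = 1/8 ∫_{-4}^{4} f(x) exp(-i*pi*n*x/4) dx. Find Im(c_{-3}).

4*(-32 + 39*pi**2)/(9*pi**3)

Since f is real-valued, Im(c_{-3}) = -1/8 ∫_{-4}^{4} f(x) sin(-3*pi*x/4) dx = b_{3}/2.
f is odd and sin(-3*pi*x/4) is odd, so the integrand is even: ∫_{-4}^{4} f(x) sin(-3*pi*x/4) dx = 2∫_0^{4} f(x) sin(-3*pi*x/4) dx.
Integrating by parts three times (tabular method), an antiderivative of (x**3 - 3*x) sin(-3*pi*x/4) is 4*x**3*cos(3*pi*x/4)/(3*pi) - 16*x**2*sin(3*pi*x/4)/(3*pi**2) - 4*x*cos(3*pi*x/4)/pi - 128*x*cos(3*pi*x/4)/(9*pi**3) + 512*sin(3*pi*x/4)/(27*pi**4) + 16*sin(3*pi*x/4)/(3*pi**2); evaluating from 0 to 4: ∫_{0}^{4} (x**3 - 3*x) sin(-3*pi*x/4) dx = (16*(32 - 39*pi**2)/(9*pi**3)) - (0) = 16*(32 - 39*pi**2)/(9*pi**3).
So ∫_{-4}^{4} f(x) sin(-3*pi*x/4) dx = 32*(32 - 39*pi**2)/(9*pi**3).
Hence Im(c_{-3}) = (-1/8)·(32*(32 - 39*pi**2)/(9*pi**3)) = 4*(-32 + 39*pi**2)/(9*pi**3).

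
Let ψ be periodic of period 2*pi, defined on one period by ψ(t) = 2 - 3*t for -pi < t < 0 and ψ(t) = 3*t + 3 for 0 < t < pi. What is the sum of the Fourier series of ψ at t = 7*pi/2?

t = 7*pi/2 differs from t = -pi/2 by 2 full period(s), and the series is 2*pi-periodic.
ψ is continuous at t = -pi/2 with value 2 + 3*pi/2, so the series converges to 2 + 3*pi/2 there.

2 + 3*pi/2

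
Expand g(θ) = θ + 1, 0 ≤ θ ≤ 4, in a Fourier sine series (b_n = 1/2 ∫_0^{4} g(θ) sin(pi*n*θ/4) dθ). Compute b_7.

12/(7*pi)

b_7 = 1/2 ∫_0^{4} (θ + 1) sin(7*pi*θ/4) dθ.
Integrating by parts (boundary term plus one more integral), an antiderivative of (θ + 1) sin(7*pi*θ/4) is -4*θ*cos(7*pi*θ/4)/(7*pi) + 16*sin(7*pi*θ/4)/(49*pi**2) - 4*cos(7*pi*θ/4)/(7*pi); evaluating from 0 to 4: ∫_{0}^{4} (θ + 1) sin(7*pi*θ/4) dθ = (20/(7*pi)) - (-4/(7*pi)) = 24/(7*pi).
Hence b_7 = (1/2)·(24/(7*pi)) = 12/(7*pi).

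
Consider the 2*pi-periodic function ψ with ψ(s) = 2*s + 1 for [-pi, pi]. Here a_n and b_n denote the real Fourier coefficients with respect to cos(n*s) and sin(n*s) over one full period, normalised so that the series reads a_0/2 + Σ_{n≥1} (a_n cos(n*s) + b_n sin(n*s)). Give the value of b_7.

b_7 = 1/pi ∫_{-pi}^{pi} ψ(s) sin(7*s) ds.
Integrating by parts (boundary term plus one more integral), an antiderivative of (2*s + 1) sin(7*s) is -2*s*cos(7*s)/7 + 2*sin(7*s)/49 - cos(7*s)/7; evaluating from -pi to pi: ∫_{-pi}^{pi} (2*s + 1) sin(7*s) ds = (1/7 + 2*pi/7) - (1/7 - 2*pi/7) = 4*pi/7.
Hence b_7 = (1/pi)·(4*pi/7) = 4/7.

4/7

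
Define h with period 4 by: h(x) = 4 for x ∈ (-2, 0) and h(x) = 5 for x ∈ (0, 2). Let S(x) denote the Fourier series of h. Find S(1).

h is continuous at x = 1 with value 5, so the series converges to 5 there.

5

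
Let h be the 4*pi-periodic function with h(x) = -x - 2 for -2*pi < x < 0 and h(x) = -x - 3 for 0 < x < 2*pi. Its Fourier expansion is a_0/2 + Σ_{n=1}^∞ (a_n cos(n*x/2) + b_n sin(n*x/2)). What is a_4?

a_4 = (1/(2*pi)) ∫_{-2*pi}^{2*pi} h(x) cos(2*x) dx.
Split the integral at the breakpoints.
Integrating by parts (boundary term plus one more integral), an antiderivative of (-x - 2) cos(2*x) is -x*sin(2*x)/2 - sin(2*x) - cos(2*x)/4; evaluating from -2*pi to 0: ∫_{-2*pi}^{0} (-x - 2) cos(2*x) dx = (-1/4) - (-1/4) = 0.
Integrating by parts (boundary term plus one more integral), an antiderivative of (-x - 3) cos(2*x) is -x*sin(2*x)/2 - 3*sin(2*x)/2 - cos(2*x)/4; evaluating from 0 to 2*pi: ∫_{0}^{2*pi} (-x - 3) cos(2*x) dx = (-1/4) - (-1/4) = 0.
Summing the pieces and multiplying by (1/(2*pi)) gives a_4 = 0.

0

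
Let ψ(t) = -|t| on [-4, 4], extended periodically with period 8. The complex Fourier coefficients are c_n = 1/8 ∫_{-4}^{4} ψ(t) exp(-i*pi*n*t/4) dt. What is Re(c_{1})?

8/pi**2

Since ψ is real-valued, Re(c_{1}) = 1/8 ∫_{-4}^{4} ψ(t) cos(pi*t/4) dt = a_{1}/2.
ψ is even and cos(pi*t/4) is even, so the integrand is even: ∫_{-4}^{4} ψ(t) cos(pi*t/4) dt = 2∫_0^{4} ψ(t) cos(pi*t/4) dt.
Integrating by parts (boundary term plus one more integral), an antiderivative of (-t) cos(pi*t/4) is -4*t*sin(pi*t/4)/pi - 16*cos(pi*t/4)/pi**2; evaluating from 0 to 4: ∫_{0}^{4} (-t) cos(pi*t/4) dt = (16/pi**2) - (-16/pi**2) = 32/pi**2.
So ∫_{-4}^{4} ψ(t) cos(pi*t/4) dt = 64/pi**2.
Hence Re(c_{1}) = (1/8)·(64/pi**2) = 8/pi**2.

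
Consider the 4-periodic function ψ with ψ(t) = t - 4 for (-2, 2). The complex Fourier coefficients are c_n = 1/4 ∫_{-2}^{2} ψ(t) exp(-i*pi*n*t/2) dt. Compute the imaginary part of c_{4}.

1/(2*pi)

Since ψ is real-valued, Im(c_{4}) = -1/4 ∫_{-2}^{2} ψ(t) sin(2*pi*t) dt = -b_{4}/2.
Integrating by parts (boundary term plus one more integral), an antiderivative of (t - 4) sin(2*pi*t) is -t*cos(2*pi*t)/(2*pi) + sin(2*pi*t)/(4*pi**2) + 2*cos(2*pi*t)/pi; evaluating from -2 to 2: ∫_{-2}^{2} (t - 4) sin(2*pi*t) dt = (1/pi) - (3/pi) = -2/pi.
Hence Im(c_{4}) = (-1/4)·(-2/pi) = 1/(2*pi).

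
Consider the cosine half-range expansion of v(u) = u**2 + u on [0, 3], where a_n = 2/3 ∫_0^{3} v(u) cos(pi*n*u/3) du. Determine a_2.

a_2 = 2/3 ∫_0^{3} (u**2 + u) cos(2*pi*u/3) du.
Integrating by parts twice (tabular method), an antiderivative of (u**2 + u) cos(2*pi*u/3) is 3*u**2*sin(2*pi*u/3)/(2*pi) + 3*u*sin(2*pi*u/3)/(2*pi) + 9*u*cos(2*pi*u/3)/(2*pi**2) - 27*sin(2*pi*u/3)/(4*pi**3) + 9*cos(2*pi*u/3)/(4*pi**2); evaluating from 0 to 3: ∫_{0}^{3} (u**2 + u) cos(2*pi*u/3) du = (63/(4*pi**2)) - (9/(4*pi**2)) = 27/(2*pi**2).
Hence a_2 = (2/3)·(27/(2*pi**2)) = 9/pi**2.

9/pi**2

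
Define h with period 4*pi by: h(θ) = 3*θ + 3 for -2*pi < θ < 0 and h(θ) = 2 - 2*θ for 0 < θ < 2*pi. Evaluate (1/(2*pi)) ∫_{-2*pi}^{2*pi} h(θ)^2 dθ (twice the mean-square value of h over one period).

(1/(2*pi)) ∫_{-2*pi}^{2*pi} h(θ)^2 dθ = (1/(2*pi)) · (26*pi*(-6*pi + 3 + 4*pi**2)/3) = -26*pi + 13 + 52*pi**2/3.

-26*pi + 13 + 52*pi**2/3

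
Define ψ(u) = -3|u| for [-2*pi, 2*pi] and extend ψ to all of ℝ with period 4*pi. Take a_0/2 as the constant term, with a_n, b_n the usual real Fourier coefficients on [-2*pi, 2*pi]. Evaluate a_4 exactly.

a_4 = (1/(2*pi)) ∫_{-2*pi}^{2*pi} ψ(u) cos(2*u) du.
ψ is even and cos(2*u) is even, so the integrand is even and a_4 = 1/pi ∫_0^{2*pi} ψ(u) cos(2*u) du.
Integrating by parts (boundary term plus one more integral), an antiderivative of (-3*u) cos(2*u) is -3*u*sin(2*u)/2 - 3*cos(2*u)/4; evaluating from 0 to 2*pi: ∫_{0}^{2*pi} (-3*u) cos(2*u) du = (-3/4) - (-3/4) = 0.
Hence a_4 = (1/pi)·(0) = 0.

0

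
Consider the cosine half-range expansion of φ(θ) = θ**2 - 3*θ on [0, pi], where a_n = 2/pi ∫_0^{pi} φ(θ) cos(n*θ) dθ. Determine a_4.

1/4

a_4 = 2/pi ∫_0^{pi} (θ**2 - 3*θ) cos(4*θ) dθ.
Integrating by parts twice (tabular method), an antiderivative of (θ**2 - 3*θ) cos(4*θ) is θ**2*sin(4*θ)/4 - 3*θ*sin(4*θ)/4 + θ*cos(4*θ)/8 - sin(4*θ)/32 - 3*cos(4*θ)/16; evaluating from 0 to pi: ∫_{0}^{pi} (θ**2 - 3*θ) cos(4*θ) dθ = (-3/16 + pi/8) - (-3/16) = pi/8.
Hence a_4 = (2/pi)·(pi/8) = 1/4.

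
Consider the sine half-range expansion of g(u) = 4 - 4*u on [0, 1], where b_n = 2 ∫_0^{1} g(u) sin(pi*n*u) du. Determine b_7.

b_7 = 2 ∫_0^{1} (4 - 4*u) sin(7*pi*u) du.
Integrating by parts (boundary term plus one more integral), an antiderivative of (4 - 4*u) sin(7*pi*u) is 4*u*cos(7*pi*u)/(7*pi) - 4*sin(7*pi*u)/(49*pi**2) - 4*cos(7*pi*u)/(7*pi); evaluating from 0 to 1: ∫_{0}^{1} (4 - 4*u) sin(7*pi*u) du = (0) - (-4/(7*pi)) = 4/(7*pi).
Hence b_7 = 2·(4/(7*pi)) = 8/(7*pi).

8/(7*pi)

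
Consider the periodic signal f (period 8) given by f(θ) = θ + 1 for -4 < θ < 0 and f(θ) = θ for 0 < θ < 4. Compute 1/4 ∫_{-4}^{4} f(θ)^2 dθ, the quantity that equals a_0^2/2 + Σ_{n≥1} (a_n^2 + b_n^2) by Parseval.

1/4 ∫_{-4}^{4} f(θ)^2 dθ = 1/4 · (92/3) = 23/3.

23/3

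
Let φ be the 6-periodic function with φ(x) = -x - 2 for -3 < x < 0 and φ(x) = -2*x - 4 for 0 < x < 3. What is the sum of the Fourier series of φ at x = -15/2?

-1/2

x = -15/2 differs from x = -3/2 by -1 full period(s), and the series is 6-periodic.
φ is continuous at x = -3/2 with value -1/2, so the series converges to -1/2 there.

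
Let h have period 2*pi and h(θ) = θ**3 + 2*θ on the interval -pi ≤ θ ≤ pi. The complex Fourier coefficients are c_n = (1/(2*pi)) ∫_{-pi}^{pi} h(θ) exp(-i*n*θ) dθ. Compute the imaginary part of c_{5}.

-pi**2/5 - 44/125

Since h is real-valued, Im(c_{5}) = -(1/(2*pi)) ∫_{-pi}^{pi} h(θ) sin(5*θ) dθ = -b_{5}/2.
h is odd and sin(5*θ) is odd, so the integrand is even: ∫_{-pi}^{pi} h(θ) sin(5*θ) dθ = 2∫_0^{pi} h(θ) sin(5*θ) dθ.
Integrating by parts three times (tabular method), an antiderivative of (θ**3 + 2*θ) sin(5*θ) is -θ**3*cos(5*θ)/5 + 3*θ**2*sin(5*θ)/25 - 44*θ*cos(5*θ)/125 + 44*sin(5*θ)/625; evaluating from 0 to pi: ∫_{0}^{pi} (θ**3 + 2*θ) sin(5*θ) dθ = (pi*(44 + 25*pi**2)/125) - (0) = pi*(44 + 25*pi**2)/125.
So ∫_{-pi}^{pi} h(θ) sin(5*θ) dθ = 2*pi*(44 + 25*pi**2)/125.
Hence Im(c_{5}) = (-1/(2*pi))·(2*pi*(44 + 25*pi**2)/125) = -pi**2/5 - 44/125.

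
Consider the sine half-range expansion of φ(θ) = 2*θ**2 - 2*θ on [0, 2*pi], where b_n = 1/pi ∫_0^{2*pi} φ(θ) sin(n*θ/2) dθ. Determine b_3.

8*(-9*pi - 8 + 18*pi**2)/(27*pi)

b_3 = 1/pi ∫_0^{2*pi} (2*θ**2 - 2*θ) sin(3*θ/2) dθ.
Integrating by parts twice (tabular method), an antiderivative of (2*θ**2 - 2*θ) sin(3*θ/2) is -4*θ**2*cos(3*θ/2)/3 + 16*θ*sin(3*θ/2)/9 + 4*θ*cos(3*θ/2)/3 - 8*sin(3*θ/2)/9 + 32*cos(3*θ/2)/27; evaluating from 0 to 2*pi: ∫_{0}^{2*pi} (2*θ**2 - 2*θ) sin(3*θ/2) dθ = (-8*pi/3 - 32/27 + 16*pi**2/3) - (32/27) = -8*pi/3 - 64/27 + 16*pi**2/3.
Hence b_3 = (1/pi)·(-8*pi/3 - 64/27 + 16*pi**2/3) = 8*(-9*pi - 8 + 18*pi**2)/(27*pi).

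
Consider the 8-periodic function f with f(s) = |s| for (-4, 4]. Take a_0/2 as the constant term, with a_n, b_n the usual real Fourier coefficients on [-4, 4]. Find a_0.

4

a_0 = 1/4 ∫_{-4}^{4} f(s) ds = 1/4 · (16) = 4.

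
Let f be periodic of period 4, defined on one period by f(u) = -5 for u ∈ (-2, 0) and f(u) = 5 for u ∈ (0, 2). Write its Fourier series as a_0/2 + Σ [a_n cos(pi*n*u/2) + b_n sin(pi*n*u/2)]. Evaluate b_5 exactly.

4/pi

b_5 = 1/2 ∫_{-2}^{2} f(u) sin(5*pi*u/2) du.
f is odd and sin(5*pi*u/2) is odd, so the integrand is even and b_5 = ∫_0^{2} f(u) sin(5*pi*u/2) du.
Directly, an antiderivative of (5) sin(5*pi*u/2) is -2*cos(5*pi*u/2)/pi; evaluating from 0 to 2: ∫_{0}^{2} (5) sin(5*pi*u/2) du = (2/pi) - (-2/pi) = 4/pi.
Hence b_5 = 4/pi.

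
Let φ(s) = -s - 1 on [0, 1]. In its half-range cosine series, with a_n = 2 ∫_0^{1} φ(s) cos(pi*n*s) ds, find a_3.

a_3 = 2 ∫_0^{1} (-s - 1) cos(3*pi*s) ds.
Integrating by parts (boundary term plus one more integral), an antiderivative of (-s - 1) cos(3*pi*s) is -s*sin(3*pi*s)/(3*pi) - sin(3*pi*s)/(3*pi) - cos(3*pi*s)/(9*pi**2); evaluating from 0 to 1: ∫_{0}^{1} (-s - 1) cos(3*pi*s) ds = (1/(9*pi**2)) - (-1/(9*pi**2)) = 2/(9*pi**2).
Hence a_3 = 2·(2/(9*pi**2)) = 4/(9*pi**2).

4/(9*pi**2)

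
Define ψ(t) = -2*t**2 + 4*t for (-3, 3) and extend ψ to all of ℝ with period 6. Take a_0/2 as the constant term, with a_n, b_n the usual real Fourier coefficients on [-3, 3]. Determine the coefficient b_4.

-6/pi

b_4 = 1/3 ∫_{-3}^{3} ψ(t) sin(4*pi*t/3) dt.
Integrating by parts twice (tabular method), an antiderivative of (-2*t**2 + 4*t) sin(4*pi*t/3) is 3*t**2*cos(4*pi*t/3)/(2*pi) - 9*t*sin(4*pi*t/3)/(4*pi**2) - 3*t*cos(4*pi*t/3)/pi + 9*sin(4*pi*t/3)/(4*pi**2) - 27*cos(4*pi*t/3)/(16*pi**3); evaluating from -3 to 3: ∫_{-3}^{3} (-2*t**2 + 4*t) sin(4*pi*t/3) dt = (9*(-3 + 8*pi**2)/(16*pi**3)) - (9*(-3 + 40*pi**2)/(16*pi**3)) = -18/pi.
Hence b_4 = (1/3)·(-18/pi) = -6/pi.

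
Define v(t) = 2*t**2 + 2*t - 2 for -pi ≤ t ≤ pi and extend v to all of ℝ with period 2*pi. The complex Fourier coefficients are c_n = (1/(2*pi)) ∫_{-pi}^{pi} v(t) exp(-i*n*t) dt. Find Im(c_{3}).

Since v is real-valued, Im(c_{3}) = -(1/(2*pi)) ∫_{-pi}^{pi} v(t) sin(3*t) dt = -b_{3}/2.
Integrating by parts twice (tabular method), an antiderivative of (2*t**2 + 2*t - 2) sin(3*t) is -2*t**2*cos(3*t)/3 + 4*t*sin(3*t)/9 - 2*t*cos(3*t)/3 + 2*sin(3*t)/9 + 22*cos(3*t)/27; evaluating from -pi to pi: ∫_{-pi}^{pi} (2*t**2 + 2*t - 2) sin(3*t) dt = (-22/27 + 2*pi/3 + 2*pi**2/3) - (-2*pi/3 - 22/27 + 2*pi**2/3) = 4*pi/3.
Hence Im(c_{3}) = (-1/(2*pi))·(4*pi/3) = -2/3.

-2/3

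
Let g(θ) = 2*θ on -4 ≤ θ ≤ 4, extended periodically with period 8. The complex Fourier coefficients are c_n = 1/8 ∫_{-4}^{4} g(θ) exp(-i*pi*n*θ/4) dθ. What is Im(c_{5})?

-8/(5*pi)

Since g is real-valued, Im(c_{5}) = -1/8 ∫_{-4}^{4} g(θ) sin(5*pi*θ/4) dθ = -b_{5}/2.
g is odd and sin(5*pi*θ/4) is odd, so the integrand is even: ∫_{-4}^{4} g(θ) sin(5*pi*θ/4) dθ = 2∫_0^{4} g(θ) sin(5*pi*θ/4) dθ.
Integrating by parts (boundary term plus one more integral), an antiderivative of (2*θ) sin(5*pi*θ/4) is -8*θ*cos(5*pi*θ/4)/(5*pi) + 32*sin(5*pi*θ/4)/(25*pi**2); evaluating from 0 to 4: ∫_{0}^{4} (2*θ) sin(5*pi*θ/4) dθ = (32/(5*pi)) - (0) = 32/(5*pi).
So ∫_{-4}^{4} g(θ) sin(5*pi*θ/4) dθ = 64/(5*pi).
Hence Im(c_{5}) = (-1/8)·(64/(5*pi)) = -8/(5*pi).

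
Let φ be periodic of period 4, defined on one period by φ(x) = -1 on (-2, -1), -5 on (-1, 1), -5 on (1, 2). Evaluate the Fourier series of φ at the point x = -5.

-3

x = -5 differs from x = -1 by -1 full period(s), and the series is 4-periodic.
At x = -1 the one-sided limits are φ(-1^-) = -1 and φ(-1^+) = -5.
By Dirichlet's theorem the series converges to their average, [(-1) + (-5)]/2 = -3.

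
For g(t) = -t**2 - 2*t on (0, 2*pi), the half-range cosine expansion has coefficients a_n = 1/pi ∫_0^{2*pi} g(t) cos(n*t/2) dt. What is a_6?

a_6 = 1/pi ∫_0^{2*pi} (-t**2 - 2*t) cos(3*t) dt.
Integrating by parts twice (tabular method), an antiderivative of (-t**2 - 2*t) cos(3*t) is -t**2*sin(3*t)/3 - 2*t*sin(3*t)/3 - 2*t*cos(3*t)/9 + 2*sin(3*t)/27 - 2*cos(3*t)/9; evaluating from 0 to 2*pi: ∫_{0}^{2*pi} (-t**2 - 2*t) cos(3*t) dt = (-4*pi/9 - 2/9) - (-2/9) = -4*pi/9.
Hence a_6 = (1/pi)·(-4*pi/9) = -4/9.

-4/9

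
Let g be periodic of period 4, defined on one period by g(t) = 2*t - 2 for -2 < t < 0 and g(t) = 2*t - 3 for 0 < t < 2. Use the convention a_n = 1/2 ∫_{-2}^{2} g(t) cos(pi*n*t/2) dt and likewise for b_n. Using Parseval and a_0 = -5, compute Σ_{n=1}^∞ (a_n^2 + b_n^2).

Parseval: a_0^2/2 + Σ_{n≥1} (a_n^2+b_n^2) = 1/2 ∫_{-2}^{2} g(t)^2 dt = 59/3.
Subtract a_0^2/2 = 25/2: Σ (a_n^2+b_n^2) = 43/6.

43/6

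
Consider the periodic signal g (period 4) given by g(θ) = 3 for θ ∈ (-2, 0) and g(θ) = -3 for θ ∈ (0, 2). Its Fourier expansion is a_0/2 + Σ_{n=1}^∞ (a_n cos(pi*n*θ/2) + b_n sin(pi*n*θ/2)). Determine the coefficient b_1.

b_1 = 1/2 ∫_{-2}^{2} g(θ) sin(pi*θ/2) dθ.
g is odd and sin(pi*θ/2) is odd, so the integrand is even and b_1 = ∫_0^{2} g(θ) sin(pi*θ/2) dθ.
Directly, an antiderivative of (-3) sin(pi*θ/2) is 6*cos(pi*θ/2)/pi; evaluating from 0 to 2: ∫_{0}^{2} (-3) sin(pi*θ/2) dθ = (-6/pi) - (6/pi) = -12/pi.
Hence b_1 = -12/pi.

-12/pi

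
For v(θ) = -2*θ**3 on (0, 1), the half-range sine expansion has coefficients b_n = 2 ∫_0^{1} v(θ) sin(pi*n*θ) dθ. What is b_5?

b_5 = 2 ∫_0^{1} (-2*θ**3) sin(5*pi*θ) dθ.
Integrating by parts three times (tabular method), an antiderivative of (-2*θ**3) sin(5*pi*θ) is 2*θ**3*cos(5*pi*θ)/(5*pi) - 6*θ**2*sin(5*pi*θ)/(25*pi**2) - 12*θ*cos(5*pi*θ)/(125*pi**3) + 12*sin(5*pi*θ)/(625*pi**4); evaluating from 0 to 1: ∫_{0}^{1} (-2*θ**3) sin(5*pi*θ) dθ = (2*(6 - 25*pi**2)/(125*pi**3)) - (0) = 2*(6 - 25*pi**2)/(125*pi**3).
Hence b_5 = 2·(2*(6 - 25*pi**2)/(125*pi**3)) = 4*(6 - 25*pi**2)/(125*pi**3).

4*(6 - 25*pi**2)/(125*pi**3)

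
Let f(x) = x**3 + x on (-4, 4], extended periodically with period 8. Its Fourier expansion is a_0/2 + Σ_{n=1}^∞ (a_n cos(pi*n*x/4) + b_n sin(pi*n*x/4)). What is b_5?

b_5 = 1/4 ∫_{-4}^{4} f(x) sin(5*pi*x/4) dx.
f is odd and sin(5*pi*x/4) is odd, so the integrand is even and b_5 = 1/2 ∫_0^{4} f(x) sin(5*pi*x/4) dx.
Integrating by parts three times (tabular method), an antiderivative of (x**3 + x) sin(5*pi*x/4) is -4*x**3*cos(5*pi*x/4)/(5*pi) + 48*x**2*sin(5*pi*x/4)/(25*pi**2) - 4*x*cos(5*pi*x/4)/(5*pi) + 384*x*cos(5*pi*x/4)/(125*pi**3) - 1536*sin(5*pi*x/4)/(625*pi**4) + 16*sin(5*pi*x/4)/(25*pi**2); evaluating from 0 to 4: ∫_{0}^{4} (x**3 + x) sin(5*pi*x/4) dx = (16*(-96 + 425*pi**2)/(125*pi**3)) - (0) = 16*(-96 + 425*pi**2)/(125*pi**3).
Hence b_5 = (1/2)·(16*(-96 + 425*pi**2)/(125*pi**3)) = 8*(-96 + 425*pi**2)/(125*pi**3).

8*(-96 + 425*pi**2)/(125*pi**3)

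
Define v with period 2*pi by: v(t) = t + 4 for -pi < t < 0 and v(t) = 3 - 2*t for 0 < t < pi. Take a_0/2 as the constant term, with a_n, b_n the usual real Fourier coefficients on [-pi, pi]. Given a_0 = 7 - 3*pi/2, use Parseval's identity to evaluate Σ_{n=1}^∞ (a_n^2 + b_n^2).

Parseval: a_0^2/2 + Σ_{n≥1} (a_n^2+b_n^2) = 1/pi ∫_{-pi}^{pi} v(t)^2 dt = -10*pi + 5*pi**2/3 + 25.
Subtract a_0^2/2 = (14 - 3*pi)**2/8: Σ (a_n^2+b_n^2) = 1/2 + pi/2 + 13*pi**2/24.

1/2 + pi/2 + 13*pi**2/24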